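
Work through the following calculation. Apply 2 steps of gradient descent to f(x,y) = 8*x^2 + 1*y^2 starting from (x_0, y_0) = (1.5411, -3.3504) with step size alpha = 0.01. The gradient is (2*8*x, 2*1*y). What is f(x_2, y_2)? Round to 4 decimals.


Gradient descent on f(x,y) = 8*x^2 + 1*y^2.
Starting point: (1.5411, -3.3504), alpha = 0.01
Step 1: grad_x = 2*8*1.5411 = 24.6576, grad_y = 2*1*-3.3504 = -6.7008
  x_1 = 1.5411 - 0.01*24.6576 = 1.2945
  y_1 = -3.3504 - 0.01*-6.7008 = -3.2834
Step 2: grad_x = 2*8*1.2945 = 20.7124, grad_y = 2*1*-3.2834 = -6.5668
  x_2 = 1.2945 - 0.01*20.7124 = 1.0874
  y_2 = -3.2834 - 0.01*-6.5668 = -3.2177
f(1.0874, -3.2177) = 8*1.0874^2 + 1*(-3.2177)^2 = 19.8133


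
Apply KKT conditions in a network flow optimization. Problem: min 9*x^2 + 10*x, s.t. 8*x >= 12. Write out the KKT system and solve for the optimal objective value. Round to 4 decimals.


Step 1: Try lambda = 0 (constraint inactive).
x_unc = -10/(2*9) = -0.5556
Check: 8*-0.5556 = -4.4448 < 12 -- violated!
Step 2: Constraint must be active: 8*x = 12
x* = 12/8 = 1.5
lambda = (2*9*1.5 + 10)/8 = 4.625
Step 3: Compute optimal value.
f(x*) = 9*1.5^2 + 10*1.5 = 35.25


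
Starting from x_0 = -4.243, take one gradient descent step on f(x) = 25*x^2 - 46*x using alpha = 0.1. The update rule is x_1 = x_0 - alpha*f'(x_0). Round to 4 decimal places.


We compute the gradient at x_0 and apply the update.
f'(x) = 50*x - 46
f'(-4.243) = 50*-4.243 - 46 = -258.15
x_1 = -4.243 - 0.1*-258.15 = 21.572


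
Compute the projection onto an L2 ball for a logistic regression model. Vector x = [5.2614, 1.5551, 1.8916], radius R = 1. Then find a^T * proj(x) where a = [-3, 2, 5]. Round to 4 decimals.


Step 1: Compute ||x|| (intermediates to 6 decimals).
||x|| = sqrt(5.2614^2 + 1.5551^2 + 1.8916^2) = 5.803345
Step 2: Project.
Since ||x|| > R, scale = R/||x|| = 1/5.803345 = 0.172314, proj(x) = scale * x
proj(x) = [0.906613, 0.267966, 0.325949]
Step 3: Dot product.
a^T * proj(x) = -3*0.906613 + 2*0.267966 + 5*0.325949 = -0.5542


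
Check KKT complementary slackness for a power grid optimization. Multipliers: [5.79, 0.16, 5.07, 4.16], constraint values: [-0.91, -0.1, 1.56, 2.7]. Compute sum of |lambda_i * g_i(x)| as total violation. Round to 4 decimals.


KKT complementary slackness check:
lambda_1 * g_1 = 5.79 * -0.91 = -5.2689
lambda_2 * g_2 = 0.16 * -0.1 = -0.016
lambda_3 * g_3 = 5.07 * 1.56 = 7.9092
lambda_4 * g_4 = 4.16 * 2.7 = 11.232
Total violation = 5.2689 + 0.016 + 7.9092 + 11.232 = 24.4261


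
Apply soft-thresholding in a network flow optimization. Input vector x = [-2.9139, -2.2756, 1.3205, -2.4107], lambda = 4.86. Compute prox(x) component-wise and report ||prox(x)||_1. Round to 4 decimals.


Soft-thresholding with lambda = 4.86:
prox(-2.9139) = sign(-2.9139)*max(|-2.9139| - 4.86, 0) = 0.0
prox(-2.2756) = sign(-2.2756)*max(|-2.2756| - 4.86, 0) = 0.0
prox(1.3205) = sign(1.3205)*max(|1.3205| - 4.86, 0) = 0.0
prox(-2.4107) = sign(-2.4107)*max(|-2.4107| - 4.86, 0) = 0.0
prox(x) = [0.0, 0.0, 0.0, 0.0]
||prox(x)||_1 = 0.0 + 0.0 + 0.0 + 0.0 = 0.0


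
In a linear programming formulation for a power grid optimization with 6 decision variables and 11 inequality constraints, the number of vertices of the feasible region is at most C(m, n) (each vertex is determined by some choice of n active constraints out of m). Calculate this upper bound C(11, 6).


Each vertex corresponds to some choice of n active constraints out of m, so the number of vertices is at most C(m, n) = m! / (n!(m-n)!).
m = 11, n = 6
Numerator: 11 * 10 * 9 * 8 * 7 * 6
Denominator: 6! = 720
C(11, 6) = 462


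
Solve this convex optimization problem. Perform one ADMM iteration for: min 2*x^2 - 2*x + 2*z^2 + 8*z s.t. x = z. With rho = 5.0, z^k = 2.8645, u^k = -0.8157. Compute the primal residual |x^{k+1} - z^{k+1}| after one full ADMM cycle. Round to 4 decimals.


ADMM iteration with rho = 5.0, z^k = 2.8645, u^k = -0.8157
Step 1: x-update.
Minimize 2*x^2 - 2*x + (5.0/2)*(x - 2.8645 - 0.8157)^2
FOC: (2*2 + 5.0)*x = 2 + 5.0*(2.8645 + 0.8157)
x^{k+1} = 2.2668
Step 2: z-update.
Minimize 2*z^2 + 8*z + (5.0/2)*(2.2668 - z - 0.8157)^2
FOC: (2*2 + 5.0)*z = -8 + 5.0*(2.2668 - 0.8157)
z^{k+1} = -0.0827
Step 3: u-update.
u^{k+1} = -0.8157 + 2.2668 + 0.0827 = 1.5338
Step 4: Primal residual = |2.2668 + 0.0827| = 2.3495


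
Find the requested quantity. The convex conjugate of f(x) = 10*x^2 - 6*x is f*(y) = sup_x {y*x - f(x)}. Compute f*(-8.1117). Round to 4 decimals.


f*(y) = sup_x {y*x - a*x^2 - b*x} = sup_x {(y-b)*x - a*x^2}
FOC: (y - b) - 2a*x = 0 => x* = (y - b)/(2a)
x* = (-8.1117 + 6)/(2*10) = -0.1056
f*(-8.1117) = (y-b)^2/(4a) = (-8.1117 + 6)^2/(4*10)
= 4.4593/40 = 0.1115


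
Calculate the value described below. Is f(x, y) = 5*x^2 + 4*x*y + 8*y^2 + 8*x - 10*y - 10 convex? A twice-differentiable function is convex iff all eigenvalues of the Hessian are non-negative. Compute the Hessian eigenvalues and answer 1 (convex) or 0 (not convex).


The Hessian of f(x,y) = 5*x^2 + 4*x*y + 8*y^2 + 8*x - 10*y - 10 is:
H = [[10, 4], [4, 16]]
Trace = 10 + 16 = 26
Determinant = 10*16 - (4)^2 = 144
Discriminant = (26)^2 - 4*144 = 100.0
Eigenvalues: lambda_1 = 8.0, lambda_2 = 18.0
The function is convex.

1


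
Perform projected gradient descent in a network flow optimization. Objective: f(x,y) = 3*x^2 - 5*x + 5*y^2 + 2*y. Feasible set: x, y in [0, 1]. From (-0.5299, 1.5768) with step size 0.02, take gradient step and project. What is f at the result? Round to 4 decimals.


Step 1: Compute gradient at (-0.5299, 1.5768).
grad_x = 2*3*-0.5299 - 5 = -8.1794
grad_y = 2*5*1.5768 + 2 = 17.768
Step 2: Gradient step.
x_raw = -0.5299 - 0.02*-8.1794 = -0.3663
y_raw = 1.5768 - 0.02*17.768 = 1.2214
Step 3: Project onto [0, 1].
x_proj = clip(-0.3663) = 0.0
y_proj = clip(1.2214) = 1.0
Step 4: Evaluate f.
f(0.0, 1.0) = 7.0


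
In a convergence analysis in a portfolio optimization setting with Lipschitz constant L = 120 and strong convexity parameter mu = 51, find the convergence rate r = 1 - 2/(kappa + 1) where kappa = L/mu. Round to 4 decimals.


Step 1: Compute the condition number.
kappa = L/mu = 120/51 = 2.3529
Step 2: Compute the convergence rate.
r = 1 - 2/(kappa + 1) = 1 - 2*mu/(L + mu) = (L - mu)/(L + mu) = 69/171 = 0.4035


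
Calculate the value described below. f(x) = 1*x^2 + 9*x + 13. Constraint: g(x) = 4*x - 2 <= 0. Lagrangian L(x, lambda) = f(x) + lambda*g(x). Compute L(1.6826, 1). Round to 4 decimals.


Step 1: Evaluate f(x).
f(1.6826) = 1*1.6826^2 + 9*1.6826 + 13 = 30.9745
Step 2: Evaluate g(x).
g(1.6826) = 4*1.6826 - 2 = 4.7304
Step 3: Compute Lagrangian.
L = 30.9745 + 1*4.7304 = 35.7049


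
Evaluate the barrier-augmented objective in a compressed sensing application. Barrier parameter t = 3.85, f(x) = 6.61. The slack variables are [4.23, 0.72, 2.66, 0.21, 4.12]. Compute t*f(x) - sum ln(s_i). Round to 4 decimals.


Step 1: Compute log-barrier.
ln values: [1.4422, -0.3285, 0.9783, -1.5606, 1.4159]
phi = -(1.4422 - 0.3285 + 0.9783 - 1.5606 + 1.4159) = -1.9472
Step 2: Compute augmented objective.
t*f(x) = 3.85*6.61 = 25.4485
Total = 25.4485 - 1.9472 = 23.5013


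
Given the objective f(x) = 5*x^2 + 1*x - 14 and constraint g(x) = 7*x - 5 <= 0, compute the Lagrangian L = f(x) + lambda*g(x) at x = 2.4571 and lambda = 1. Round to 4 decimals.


Step 1: Evaluate f(x).
f(2.4571) = 5*2.4571^2 + 1*2.4571 - 14 = 18.6438
Step 2: Evaluate g(x).
g(2.4571) = 7*2.4571 - 5 = 12.1997
Step 3: Compute Lagrangian.
L = 18.6438 + 1*12.1997 = 30.8435


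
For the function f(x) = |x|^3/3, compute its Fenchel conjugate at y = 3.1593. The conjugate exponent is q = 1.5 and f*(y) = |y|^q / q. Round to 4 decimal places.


The conjugate exponent q satisfies 1/p + 1/q = 1.
p = 3, so q = 3/(3 - 1) = 1.5
|y|^q = 3.1593^1.5 = 5.6155
f*(3.1593) = 5.6155 / 1.5 = 3.7436


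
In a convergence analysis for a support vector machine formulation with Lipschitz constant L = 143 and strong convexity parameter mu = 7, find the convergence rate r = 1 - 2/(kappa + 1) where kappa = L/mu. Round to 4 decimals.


Step 1: Compute the condition number.
kappa = L/mu = 143/7 = 20.4286
Step 2: Compute the convergence rate.
r = 1 - 2/(kappa + 1) = 1 - 2*mu/(L + mu) = (L - mu)/(L + mu) = 136/150 = 0.9067


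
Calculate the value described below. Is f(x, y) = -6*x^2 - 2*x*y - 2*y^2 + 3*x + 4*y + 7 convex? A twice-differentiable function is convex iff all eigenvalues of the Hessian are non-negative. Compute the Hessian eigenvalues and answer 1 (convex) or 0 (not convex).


The Hessian of f(x,y) = -6*x^2 - 2*x*y - 2*y^2 + 3*x + 4*y + 7 is:
H = [[-12, -2], [-2, -4]]
Trace = -12 - 4 = -16
Determinant = -12*-4 - (-2)^2 = 44
Discriminant = (-16)^2 - 4*44 = 80.0
Eigenvalues: lambda_1 = -12.4721, lambda_2 = -3.5279
The function is not convex.

0


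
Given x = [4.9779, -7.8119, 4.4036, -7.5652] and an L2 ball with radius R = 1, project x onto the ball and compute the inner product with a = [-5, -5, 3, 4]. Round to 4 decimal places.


Step 1: Compute ||x|| (intermediates to 6 decimals).
||x|| = sqrt(4.9779^2 + (-7.8119)^2 + 4.4036^2 + (-7.5652)^2) = 12.744772
Step 2: Project.
Since ||x|| > R, scale = R/||x|| = 1/12.744772 = 0.078464, proj(x) = scale * x
proj(x) = [0.390586, -0.612953, 0.345524, -0.593596]
Step 3: Dot product.
a^T * proj(x) = -5*0.390586 - 5*(-0.612953) + 3*0.345524 + 4*(-0.593596) = -0.226


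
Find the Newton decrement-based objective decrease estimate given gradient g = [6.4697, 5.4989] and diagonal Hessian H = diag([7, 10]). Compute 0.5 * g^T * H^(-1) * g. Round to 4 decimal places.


Step 1: H is diagonal, so H^(-1) * g = [0.9242, 0.5499].
Step 2: g^T H^(-1) g = sum_i g_i^2 / H_ii
  = (6.4697)^2/7 + (5.4989)^2/10
  = 5.9796 + 3.0238 = 9.0034
Step 3: Objective decrease = 0.5 * g^T H^(-1) g = 4.5017


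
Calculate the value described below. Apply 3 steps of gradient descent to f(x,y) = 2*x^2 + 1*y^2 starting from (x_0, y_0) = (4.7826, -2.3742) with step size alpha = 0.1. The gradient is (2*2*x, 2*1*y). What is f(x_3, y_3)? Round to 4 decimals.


Gradient descent on f(x,y) = 2*x^2 + 1*y^2.
Starting point: (4.7826, -2.3742), alpha = 0.1
Step 1: grad_x = 2*2*4.7826 = 19.1304, grad_y = 2*1*-2.3742 = -4.7484
  x_1 = 4.7826 - 0.1*19.1304 = 2.8696
  y_1 = -2.3742 - 0.1*-4.7484 = -1.8994
Step 2: grad_x = 2*2*2.8696 = 11.4782, grad_y = 2*1*-1.8994 = -3.7987
  x_2 = 2.8696 - 0.1*11.4782 = 1.7217
  y_2 = -1.8994 - 0.1*-3.7987 = -1.5195
Step 3: grad_x = 2*2*1.7217 = 6.8869, grad_y = 2*1*-1.5195 = -3.039
  x_3 = 1.7217 - 0.1*6.8869 = 1.033
  y_3 = -1.5195 - 0.1*-3.039 = -1.2156
f(1.033, -1.2156) = 2*1.033^2 + 1*(-1.2156)^2 = 3.612


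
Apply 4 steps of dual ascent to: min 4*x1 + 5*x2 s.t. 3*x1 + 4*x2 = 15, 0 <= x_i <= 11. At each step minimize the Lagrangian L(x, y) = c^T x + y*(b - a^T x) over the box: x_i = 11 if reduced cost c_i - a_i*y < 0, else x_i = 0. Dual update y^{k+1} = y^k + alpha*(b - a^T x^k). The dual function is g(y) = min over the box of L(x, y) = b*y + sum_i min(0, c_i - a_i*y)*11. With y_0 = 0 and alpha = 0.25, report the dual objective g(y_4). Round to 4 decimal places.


Dual ascent for LP: min 4*x1 + 5*x2, 3*x1 + 4*x2 = 15, 0 <= x_i <= 11
Step 1: y^k = 0.0, reduced costs: (4.0, 5.0)
  x^k = (0.0, 0.0), subgradient = b - a^T x = 15.0
  y^{k+1} = 0.0 + 0.25*15.0 = 3.75
Step 2: y^k = 3.75, reduced costs: (-7.25, -10.0)
  x^k = (11.0, 11.0), subgradient = b - a^T x = -62.0
  y^{k+1} = 3.75 + 0.25*-62.0 = -11.75
Step 3: y^k = -11.75, reduced costs: (39.25, 52.0)
  x^k = (0.0, 0.0), subgradient = b - a^T x = 15.0
  y^{k+1} = -11.75 + 0.25*15.0 = -8.0
Step 4: y^k = -8.0, reduced costs: (28.0, 37.0)
  x^k = (0.0, 0.0), subgradient = b - a^T x = 15.0
  y^{k+1} = -8.0 + 0.25*15.0 = -4.25
Dual objective at y_4 = -4.25: reduced costs (16.75, 22.0), box minimizer x = (0.0, 0.0)
g(y_4) = b*y + (c1 - a1*y)*x1 + (c2 - a2*y)*x2 = 15*(-4.25) + 16.75*0.0 + 22.0*0.0 = -63.75 + 0.0 + 0.0 = -63.75


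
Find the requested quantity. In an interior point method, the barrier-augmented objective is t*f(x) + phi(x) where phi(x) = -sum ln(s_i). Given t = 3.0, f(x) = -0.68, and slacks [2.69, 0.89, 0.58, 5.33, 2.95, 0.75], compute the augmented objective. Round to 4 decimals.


Step 1: Compute log-barrier.
ln values: [0.9895, -0.1165, -0.5447, 1.6734, 1.0818, -0.2877]
phi = -(0.9895 - 0.1165 - 0.5447 + 1.6734 + 1.0818 - 0.2877) = -2.7958
Step 2: Compute augmented objective.
t*f(x) = 3.0*-0.68 = -2.04
Total = -2.04 - 2.7958 = -4.8358


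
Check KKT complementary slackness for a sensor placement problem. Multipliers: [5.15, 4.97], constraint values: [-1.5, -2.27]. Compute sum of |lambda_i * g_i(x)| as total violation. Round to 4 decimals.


KKT complementary slackness check:
lambda_1 * g_1 = 5.15 * -1.5 = -7.725
lambda_2 * g_2 = 4.97 * -2.27 = -11.2819
Total violation = 7.725 + 11.2819 = 19.0069


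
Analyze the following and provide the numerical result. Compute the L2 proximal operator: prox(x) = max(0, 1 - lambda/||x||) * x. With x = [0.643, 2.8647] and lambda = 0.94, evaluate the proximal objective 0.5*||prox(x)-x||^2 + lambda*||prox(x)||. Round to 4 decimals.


Step 1: Compute ||x||.
||x|| = 2.936
Step 2: Compute scaling factor.
scale = max(0, 1 - 0.94/2.936) = 0.6798
Step 3: prox(x) = [0.4371, 1.9475]
||prox(x)|| = 1.996
Step 4: Proximal objective.
0.5*||prox-x||^2 = 0.4418
lambda*||prox|| = 1.8762
Total = 2.318


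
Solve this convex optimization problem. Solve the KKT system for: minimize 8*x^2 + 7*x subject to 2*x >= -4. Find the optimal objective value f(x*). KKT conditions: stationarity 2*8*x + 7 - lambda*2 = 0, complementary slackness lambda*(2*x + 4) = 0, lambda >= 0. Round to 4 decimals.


Step 1: Try lambda = 0 (constraint inactive).
Stationarity: 2*8*x + 7 = 0
x* = -7/(2*8) = -0.4375
Check constraint: 2*-0.4375 = -0.875 >= -4 -- satisfied.
Step 2: Compute optimal value.
f(x*) = 8*(-0.4375)^2 + 7*(-0.4375) = -1.5313


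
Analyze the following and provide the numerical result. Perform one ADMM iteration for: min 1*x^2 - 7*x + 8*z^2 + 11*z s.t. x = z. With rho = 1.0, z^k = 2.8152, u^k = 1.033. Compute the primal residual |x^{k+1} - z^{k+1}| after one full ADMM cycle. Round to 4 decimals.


ADMM iteration with rho = 1.0, z^k = 2.8152, u^k = 1.033
Step 1: x-update.
Minimize 1*x^2 - 7*x + (1.0/2)*(x - 2.8152 + 1.033)^2
FOC: (2*1 + 1.0)*x = 7 + 1.0*(2.8152 - 1.033)
x^{k+1} = 2.9274
Step 2: z-update.
Minimize 8*z^2 + 11*z + (1.0/2)*(2.9274 - z + 1.033)^2
FOC: (2*8 + 1.0)*z = -11 + 1.0*(2.9274 + 1.033)
z^{k+1} = -0.4141
Step 3: u-update.
u^{k+1} = 1.033 + 2.9274 + 0.4141 = 4.3745
Step 4: Primal residual = |2.9274 + 0.4141| = 3.3415


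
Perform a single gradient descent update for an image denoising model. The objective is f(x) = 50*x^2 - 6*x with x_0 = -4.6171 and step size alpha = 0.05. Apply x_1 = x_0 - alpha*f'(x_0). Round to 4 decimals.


We compute the gradient at x_0 and apply the update.
f'(x) = 100*x - 6
f'(-4.6171) = 100*-4.6171 - 6 = -467.71
x_1 = -4.6171 - 0.05*-467.71 = 18.7684


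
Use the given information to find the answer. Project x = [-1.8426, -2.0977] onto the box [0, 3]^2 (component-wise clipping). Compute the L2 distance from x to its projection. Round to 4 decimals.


Project each component onto [0, 3].
clip(-1.8426) = 0.0, clip(-2.0977) = 0.0
Projection = [0.0, 0.0]
Squared diffs: [3.3952, 4.4003]
Distance = sqrt(7.7955) = 2.792


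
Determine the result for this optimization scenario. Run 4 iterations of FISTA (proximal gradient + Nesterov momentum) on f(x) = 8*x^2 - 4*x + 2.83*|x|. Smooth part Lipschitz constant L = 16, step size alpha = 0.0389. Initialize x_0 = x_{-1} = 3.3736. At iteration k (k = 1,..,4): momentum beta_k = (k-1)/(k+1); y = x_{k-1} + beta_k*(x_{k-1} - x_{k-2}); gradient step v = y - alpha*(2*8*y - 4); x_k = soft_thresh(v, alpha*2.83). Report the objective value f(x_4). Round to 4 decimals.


FISTA on f(x) = 8*x^2 - 4*x + 2.83*|x|
L = 16, alpha = 0.0389
Iteration 1: beta = 0.0, y = 3.3736 + 0.0*(3.3736 - 3.3736) = 3.3736
  grad(y) = 49.9776, v = y - alpha*grad = 1.4295
  prox(v) = soft_thresh(1.4295, 0.1101) = 1.3194
Iteration 2: beta = 0.3333, y = 1.3194 + 0.3333*(1.3194 - 3.3736) = 0.6346
  grad(y) = 6.1543, v = y - alpha*grad = 0.3952
  prox(v) = soft_thresh(0.3952, 0.1101) = 0.2852
Iteration 3: beta = 0.5, y = 0.2852 + 0.5*(0.2852 - 1.3194) = -0.232
  grad(y) = -7.7113, v = y - alpha*grad = 0.068
  prox(v) = soft_thresh(0.068, 0.1101) = 0.0
Iteration 4: beta = 0.6, y = 0.0 + 0.6*(0.0 - 0.2852) = -0.1711
  grad(y) = -6.7375, v = y - alpha*grad = 0.091
  prox(v) = soft_thresh(0.091, 0.1101) = 0.0
f(x_4) = 8*0.0^2 - 4*0.0 + 2.83*|0.0| = 0.0


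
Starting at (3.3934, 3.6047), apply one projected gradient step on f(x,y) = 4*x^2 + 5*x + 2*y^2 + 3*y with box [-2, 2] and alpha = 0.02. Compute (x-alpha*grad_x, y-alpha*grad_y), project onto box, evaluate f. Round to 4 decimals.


Step 1: Compute gradient at (3.3934, 3.6047).
grad_x = 2*4*3.3934 + 5 = 32.1472
grad_y = 2*2*3.6047 + 3 = 17.4188
Step 2: Gradient step.
x_raw = 3.3934 - 0.02*32.1472 = 2.7505
y_raw = 3.6047 - 0.02*17.4188 = 3.2563
Step 3: Project onto [-2, 2].
x_proj = clip(2.7505) = 2.0
y_proj = clip(3.2563) = 2.0
Step 4: Evaluate f.
f(2.0, 2.0) = 40.0


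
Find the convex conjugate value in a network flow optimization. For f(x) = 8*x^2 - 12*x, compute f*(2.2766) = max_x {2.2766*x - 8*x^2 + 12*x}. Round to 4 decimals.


f*(y) = sup_x {y*x - a*x^2 - b*x} = sup_x {(y-b)*x - a*x^2}
FOC: (y - b) - 2a*x = 0 => x* = (y - b)/(2a)
x* = (2.2766 + 12)/(2*8) = 0.8923
f*(2.2766) = (y-b)^2/(4a) = (2.2766 + 12)^2/(4*8)
= 203.8213/32 = 6.3694


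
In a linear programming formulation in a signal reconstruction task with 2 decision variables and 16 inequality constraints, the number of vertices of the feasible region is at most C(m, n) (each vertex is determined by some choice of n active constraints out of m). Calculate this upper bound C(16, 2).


Each vertex corresponds to some choice of n active constraints out of m, so the number of vertices is at most C(m, n) = m! / (n!(m-n)!).
m = 16, n = 2
Numerator: 16 * 15
Denominator: 2! = 2
C(16, 2) = 120


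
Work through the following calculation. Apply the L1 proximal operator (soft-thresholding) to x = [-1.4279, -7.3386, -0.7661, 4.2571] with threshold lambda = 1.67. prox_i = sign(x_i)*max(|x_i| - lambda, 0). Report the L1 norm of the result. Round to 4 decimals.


Soft-thresholding with lambda = 1.67:
prox(-1.4279) = sign(-1.4279)*max(|-1.4279| - 1.67, 0) = 0.0
prox(-7.3386) = sign(-7.3386)*max(|-7.3386| - 1.67, 0) = -5.6686
prox(-0.7661) = sign(-0.7661)*max(|-0.7661| - 1.67, 0) = 0.0
prox(4.2571) = sign(4.2571)*max(|4.2571| - 1.67, 0) = 2.5871
prox(x) = [0.0, -5.6686, 0.0, 2.5871]
||prox(x)||_1 = 0.0 + 5.6686 + 0.0 + 2.5871 = 8.2557


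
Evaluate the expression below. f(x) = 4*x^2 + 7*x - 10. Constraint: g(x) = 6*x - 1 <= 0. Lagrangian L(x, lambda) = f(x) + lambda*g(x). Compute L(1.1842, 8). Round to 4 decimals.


Step 1: Evaluate f(x).
f(1.1842) = 4*1.1842^2 + 7*1.1842 - 10 = 3.8987
Step 2: Evaluate g(x).
g(1.1842) = 6*1.1842 - 1 = 6.1052
Step 3: Compute Lagrangian.
L = 3.8987 + 8*6.1052 = 52.7403


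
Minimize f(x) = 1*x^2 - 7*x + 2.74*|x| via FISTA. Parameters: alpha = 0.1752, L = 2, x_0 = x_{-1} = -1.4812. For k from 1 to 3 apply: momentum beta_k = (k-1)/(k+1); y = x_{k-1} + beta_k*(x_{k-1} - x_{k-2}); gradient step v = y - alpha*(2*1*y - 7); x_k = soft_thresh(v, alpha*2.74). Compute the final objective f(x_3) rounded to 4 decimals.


FISTA on f(x) = 1*x^2 - 7*x + 2.74*|x|
L = 2, alpha = 0.1752
Iteration 1: beta = 0.0, y = -1.4812 + 0.0*(-1.4812 + 1.4812) = -1.4812
  grad(y) = -9.9624, v = y - alpha*grad = 0.2642
  prox(v) = soft_thresh(0.2642, 0.48) = 0.0
Iteration 2: beta = 0.3333, y = 0.0 + 0.3333*(0.0 + 1.4812) = 0.4937
  grad(y) = -6.0125, v = y - alpha*grad = 1.5471
  prox(v) = soft_thresh(1.5471, 0.48) = 1.0671
Iteration 3: beta = 0.5, y = 1.0671 + 0.5*(1.0671 - 0.0) = 1.6006
  grad(y) = -3.7988, v = y - alpha*grad = 2.2662
  prox(v) = soft_thresh(2.2662, 0.48) = 1.7861
f(x_3) = 1*1.7861^2 - 7*1.7861 + 2.74*|1.7861| = -4.4186


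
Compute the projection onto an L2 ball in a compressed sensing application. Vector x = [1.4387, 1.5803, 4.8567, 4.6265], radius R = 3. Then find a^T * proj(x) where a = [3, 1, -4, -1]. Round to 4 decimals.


Step 1: Compute ||x|| (intermediates to 6 decimals).
||x|| = sqrt(1.4387^2 + 1.5803^2 + 4.8567^2 + 4.6265^2) = 7.039833
Step 2: Project.
Since ||x|| > R, scale = R/||x|| = 3/7.039833 = 0.426146, proj(x) = scale * x
proj(x) = [0.613096, 0.673439, 2.069663, 1.971564]
Step 3: Dot product.
a^T * proj(x) = 3*0.613096 + 1*0.673439 - 4*2.069663 - 1*1.971564 = -7.7375


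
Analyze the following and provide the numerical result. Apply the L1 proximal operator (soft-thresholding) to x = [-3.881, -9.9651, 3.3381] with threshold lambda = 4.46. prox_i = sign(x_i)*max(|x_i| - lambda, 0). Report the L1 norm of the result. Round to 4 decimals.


Soft-thresholding with lambda = 4.46:
prox(-3.881) = sign(-3.881)*max(|-3.881| - 4.46, 0) = 0.0
prox(-9.9651) = sign(-9.9651)*max(|-9.9651| - 4.46, 0) = -5.5051
prox(3.3381) = sign(3.3381)*max(|3.3381| - 4.46, 0) = 0.0
prox(x) = [0.0, -5.5051, 0.0]
||prox(x)||_1 = 0.0 + 5.5051 + 0.0 = 5.5051


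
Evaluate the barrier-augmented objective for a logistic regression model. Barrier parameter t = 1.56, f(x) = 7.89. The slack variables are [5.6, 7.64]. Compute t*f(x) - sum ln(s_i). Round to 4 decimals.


Step 1: Compute log-barrier.
ln values: [1.7228, 2.0334]
phi = -(1.7228 + 2.0334) = -3.7562
Step 2: Compute augmented objective.
t*f(x) = 1.56*7.89 = 12.3084
Total = 12.3084 - 3.7562 = 8.5522


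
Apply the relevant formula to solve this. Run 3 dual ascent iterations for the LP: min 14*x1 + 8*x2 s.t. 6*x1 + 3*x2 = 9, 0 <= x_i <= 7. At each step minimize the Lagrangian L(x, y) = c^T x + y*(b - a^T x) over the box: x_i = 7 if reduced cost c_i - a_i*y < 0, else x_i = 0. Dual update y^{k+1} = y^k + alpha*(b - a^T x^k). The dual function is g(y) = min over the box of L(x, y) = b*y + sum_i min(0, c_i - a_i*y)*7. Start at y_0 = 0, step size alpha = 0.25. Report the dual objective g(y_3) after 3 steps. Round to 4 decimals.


Dual ascent for LP: min 14*x1 + 8*x2, 6*x1 + 3*x2 = 9, 0 <= x_i <= 7
Step 1: y^k = 0.0, reduced costs: (14.0, 8.0)
  x^k = (0.0, 0.0), subgradient = b - a^T x = 9.0
  y^{k+1} = 0.0 + 0.25*9.0 = 2.25
Step 2: y^k = 2.25, reduced costs: (0.5, 1.25)
  x^k = (0.0, 0.0), subgradient = b - a^T x = 9.0
  y^{k+1} = 2.25 + 0.25*9.0 = 4.5
Step 3: y^k = 4.5, reduced costs: (-13.0, -5.5)
  x^k = (7.0, 7.0), subgradient = b - a^T x = -54.0
  y^{k+1} = 4.5 + 0.25*-54.0 = -9.0
Dual objective at y_3 = -9.0: reduced costs (68.0, 35.0), box minimizer x = (0.0, 0.0)
g(y_3) = b*y + (c1 - a1*y)*x1 + (c2 - a2*y)*x2 = 9*(-9.0) + 68.0*0.0 + 35.0*0.0 = -81.0 + 0.0 + 0.0 = -81.0


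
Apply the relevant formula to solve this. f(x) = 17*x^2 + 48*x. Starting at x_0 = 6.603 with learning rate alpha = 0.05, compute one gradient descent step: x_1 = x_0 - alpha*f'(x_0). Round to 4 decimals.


We compute the gradient at x_0 and apply the update.
f'(x) = 34*x + 48
f'(6.603) = 34*6.603 + 48 = 272.502
x_1 = 6.603 - 0.05*272.502 = -7.0221


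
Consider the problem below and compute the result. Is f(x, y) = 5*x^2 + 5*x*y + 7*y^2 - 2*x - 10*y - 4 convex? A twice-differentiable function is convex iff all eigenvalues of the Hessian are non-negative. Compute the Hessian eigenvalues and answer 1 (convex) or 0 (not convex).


The Hessian of f(x,y) = 5*x^2 + 5*x*y + 7*y^2 - 2*x - 10*y - 4 is:
H = [[10, 5], [5, 14]]
Trace = 10 + 14 = 24
Determinant = 10*14 - (5)^2 = 115
Discriminant = (24)^2 - 4*115 = 116.0
Eigenvalues: lambda_1 = 6.6148, lambda_2 = 17.3852
The function is convex.

1


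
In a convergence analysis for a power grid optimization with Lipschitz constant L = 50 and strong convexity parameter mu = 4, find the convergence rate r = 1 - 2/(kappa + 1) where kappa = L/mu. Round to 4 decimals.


Step 1: Compute the condition number.
kappa = L/mu = 50/4 = 12.5
Step 2: Compute the convergence rate.
r = 1 - 2/(kappa + 1) = 1 - 2*mu/(L + mu) = (L - mu)/(L + mu) = 46/54 = 0.8519


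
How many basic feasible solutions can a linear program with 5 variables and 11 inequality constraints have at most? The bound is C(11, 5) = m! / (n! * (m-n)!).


Each vertex corresponds to some choice of n active constraints out of m, so the number of vertices is at most C(m, n) = m! / (n!(m-n)!).
m = 11, n = 5
Numerator: 11 * 10 * 9 * 8 * 7
Denominator: 5! = 120
C(11, 5) = 462


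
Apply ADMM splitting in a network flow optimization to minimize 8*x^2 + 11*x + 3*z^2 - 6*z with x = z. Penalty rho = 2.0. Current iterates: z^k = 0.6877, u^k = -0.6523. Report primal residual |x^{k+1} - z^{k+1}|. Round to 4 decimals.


ADMM iteration with rho = 2.0, z^k = 0.6877, u^k = -0.6523
Step 1: x-update.
Minimize 8*x^2 + 11*x + (2.0/2)*(x - 0.6877 - 0.6523)^2
FOC: (2*8 + 2.0)*x = -11 + 2.0*(0.6877 + 0.6523)
x^{k+1} = -0.4622
Step 2: z-update.
Minimize 3*z^2 - 6*z + (2.0/2)*(-0.4622 - z - 0.6523)^2
FOC: (2*3 + 2.0)*z = 6 + 2.0*(-0.4622 - 0.6523)
z^{k+1} = 0.4714
Step 3: u-update.
u^{k+1} = -0.6523 - 0.4622 - 0.4714 = -1.5859
Step 4: Primal residual = |-0.4622 - 0.4714| = 0.9336


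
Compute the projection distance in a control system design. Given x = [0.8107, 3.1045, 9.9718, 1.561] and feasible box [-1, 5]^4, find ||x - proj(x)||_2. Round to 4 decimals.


Project each component onto [-1, 5].
clip(0.8107) = 0.8107, clip(3.1045) = 3.1045, clip(9.9718) = 5.0, clip(1.561) = 1.561
Projection = [0.8107, 3.1045, 5.0, 1.561]
Squared diffs: [0.0, 0.0, 24.7188, 0.0]
Distance = sqrt(24.7188) = 4.9718


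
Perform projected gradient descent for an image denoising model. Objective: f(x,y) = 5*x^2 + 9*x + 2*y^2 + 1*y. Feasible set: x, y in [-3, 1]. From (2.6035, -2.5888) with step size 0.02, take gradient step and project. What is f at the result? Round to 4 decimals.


Step 1: Compute gradient at (2.6035, -2.5888).
grad_x = 2*5*2.6035 + 9 = 35.035
grad_y = 2*2*-2.5888 + 1 = -9.3552
Step 2: Gradient step.
x_raw = 2.6035 - 0.02*35.035 = 1.9028
y_raw = -2.5888 - 0.02*-9.3552 = -2.4017
Step 3: Project onto [-3, 1].
x_proj = clip(1.9028) = 1.0
y_proj = clip(-2.4017) = -2.4017
Step 4: Evaluate f.
f(1.0, -2.4017) = 23.1346


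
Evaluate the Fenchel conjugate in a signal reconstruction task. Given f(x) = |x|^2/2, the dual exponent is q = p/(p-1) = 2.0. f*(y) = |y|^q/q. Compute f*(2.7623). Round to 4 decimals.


The conjugate exponent q satisfies 1/p + 1/q = 1.
p = 2, so q = 2/(2 - 1) = 2.0
|y|^q = 2.7623^2.0 = 7.6303
f*(2.7623) = 7.6303 / 2.0 = 3.8152


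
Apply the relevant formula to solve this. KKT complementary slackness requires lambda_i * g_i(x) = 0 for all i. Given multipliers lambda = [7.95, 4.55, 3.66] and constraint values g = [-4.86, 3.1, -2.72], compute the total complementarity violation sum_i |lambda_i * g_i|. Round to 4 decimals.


KKT complementary slackness check:
lambda_1 * g_1 = 7.95 * -4.86 = -38.637
lambda_2 * g_2 = 4.55 * 3.1 = 14.105
lambda_3 * g_3 = 3.66 * -2.72 = -9.9552
Total violation = 38.637 + 14.105 + 9.9552 = 62.6972


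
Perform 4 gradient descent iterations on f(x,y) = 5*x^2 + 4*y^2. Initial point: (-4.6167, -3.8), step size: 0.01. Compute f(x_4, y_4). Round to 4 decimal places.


Gradient descent on f(x,y) = 5*x^2 + 4*y^2.
Starting point: (-4.6167, -3.8), alpha = 0.01
Step 1: grad_x = 2*5*-4.6167 = -46.167, grad_y = 2*4*-3.8 = -30.4
  x_1 = -4.6167 - 0.01*-46.167 = -4.155
  y_1 = -3.8 - 0.01*-30.4 = -3.496
Step 2: grad_x = 2*5*-4.155 = -41.5503, grad_y = 2*4*-3.496 = -27.968
  x_2 = -4.155 - 0.01*-41.5503 = -3.7395
  y_2 = -3.496 - 0.01*-27.968 = -3.2163
Step 3: grad_x = 2*5*-3.7395 = -37.3953, grad_y = 2*4*-3.2163 = -25.7306
  x_3 = -3.7395 - 0.01*-37.3953 = -3.3656
  y_3 = -3.2163 - 0.01*-25.7306 = -2.959
Step 4: grad_x = 2*5*-3.3656 = -33.6557, grad_y = 2*4*-2.959 = -23.6721
  x_4 = -3.3656 - 0.01*-33.6557 = -3.029
  y_4 = -2.959 - 0.01*-23.6721 = -2.7223
f(-3.029, -2.7223) = 5*(-3.029)^2 + 4*(-2.7223)^2 = 75.5182


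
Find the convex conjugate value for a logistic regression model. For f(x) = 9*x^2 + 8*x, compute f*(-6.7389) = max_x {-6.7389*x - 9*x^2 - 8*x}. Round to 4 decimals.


f*(y) = sup_x {y*x - a*x^2 - b*x} = sup_x {(y-b)*x - a*x^2}
FOC: (y - b) - 2a*x = 0 => x* = (y - b)/(2a)
x* = (-6.7389 - 8)/(2*9) = -0.8188
f*(-6.7389) = (y-b)^2/(4a) = (-6.7389 - 8)^2/(4*9)
= 217.2352/36 = 6.0343


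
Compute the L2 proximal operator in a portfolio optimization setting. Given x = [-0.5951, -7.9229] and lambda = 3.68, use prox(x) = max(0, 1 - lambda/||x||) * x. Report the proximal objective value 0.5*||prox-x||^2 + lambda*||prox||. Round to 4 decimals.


Step 1: Compute ||x||.
||x|| = 7.9452
Step 2: Compute scaling factor.
scale = max(0, 1 - 3.68/7.9452) = 0.5368
Step 3: prox(x) = [-0.3195, -4.2532]
||prox(x)|| = 4.2652
Step 4: Proximal objective.
0.5*||prox-x||^2 = 6.7712
lambda*||prox|| = 15.6959
Total = 22.4672


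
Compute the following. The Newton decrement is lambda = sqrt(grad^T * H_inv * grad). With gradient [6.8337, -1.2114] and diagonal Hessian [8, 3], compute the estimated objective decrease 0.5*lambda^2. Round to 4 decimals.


Step 1: H is diagonal, so H^(-1) * g = [0.8542, -0.4038].
Step 2: g^T H^(-1) g = sum_i g_i^2 / H_ii
  = (6.8337)^2/8 + (-1.2114)^2/3
  = 5.8374 + 0.4892 = 6.3266
Step 3: Objective decrease = 0.5 * g^T H^(-1) g = 3.1633


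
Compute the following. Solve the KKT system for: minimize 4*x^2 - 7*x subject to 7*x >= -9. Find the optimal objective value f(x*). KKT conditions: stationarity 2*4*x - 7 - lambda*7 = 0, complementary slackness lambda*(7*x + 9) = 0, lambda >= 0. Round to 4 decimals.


Step 1: Try lambda = 0 (constraint inactive).
Stationarity: 2*4*x - 7 = 0
x* = 7/(2*4) = 0.875
Check constraint: 7*0.875 = 6.125 >= -9 -- satisfied.
Step 2: Compute optimal value.
f(x*) = 4*0.875^2 - 7*0.875 = -3.0625


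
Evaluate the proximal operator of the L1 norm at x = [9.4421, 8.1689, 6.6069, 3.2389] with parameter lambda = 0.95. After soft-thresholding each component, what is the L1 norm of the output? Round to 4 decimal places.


Soft-thresholding with lambda = 0.95:
prox(9.4421) = sign(9.4421)*max(|9.4421| - 0.95, 0) = 8.4921
prox(8.1689) = sign(8.1689)*max(|8.1689| - 0.95, 0) = 7.2189
prox(6.6069) = sign(6.6069)*max(|6.6069| - 0.95, 0) = 5.6569
prox(3.2389) = sign(3.2389)*max(|3.2389| - 0.95, 0) = 2.2889
prox(x) = [8.4921, 7.2189, 5.6569, 2.2889]
||prox(x)||_1 = 8.4921 + 7.2189 + 5.6569 + 2.2889 = 23.6568


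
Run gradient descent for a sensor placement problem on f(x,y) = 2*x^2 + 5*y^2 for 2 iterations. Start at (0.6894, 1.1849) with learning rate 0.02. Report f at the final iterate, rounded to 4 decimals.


Gradient descent on f(x,y) = 2*x^2 + 5*y^2.
Starting point: (0.6894, 1.1849), alpha = 0.02
Step 1: grad_x = 2*2*0.6894 = 2.7576, grad_y = 2*5*1.1849 = 11.849
  x_1 = 0.6894 - 0.02*2.7576 = 0.6342
  y_1 = 1.1849 - 0.02*11.849 = 0.9479
Step 2: grad_x = 2*2*0.6342 = 2.537, grad_y = 2*5*0.9479 = 9.4792
  x_2 = 0.6342 - 0.02*2.537 = 0.5835
  y_2 = 0.9479 - 0.02*9.4792 = 0.7583
f(0.5835, 0.7583) = 2*0.5835^2 + 5*0.7583^2 = 3.5563


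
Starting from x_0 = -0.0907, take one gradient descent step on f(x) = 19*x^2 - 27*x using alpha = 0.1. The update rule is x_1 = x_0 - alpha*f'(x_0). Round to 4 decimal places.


We compute the gradient at x_0 and apply the update.
f'(x) = 38*x - 27
f'(-0.0907) = 38*-0.0907 - 27 = -30.4466
x_1 = -0.0907 - 0.1*-30.4466 = 2.954


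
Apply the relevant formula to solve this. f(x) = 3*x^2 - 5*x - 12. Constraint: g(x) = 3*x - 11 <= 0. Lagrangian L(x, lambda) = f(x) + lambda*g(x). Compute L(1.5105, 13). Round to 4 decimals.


Step 1: Evaluate f(x).
f(1.5105) = 3*1.5105^2 - 5*1.5105 - 12 = -12.7077
Step 2: Evaluate g(x).
g(1.5105) = 3*1.5105 - 11 = -6.4685
Step 3: Compute Lagrangian.
L = -12.7077 + 13*-6.4685 = -96.7982


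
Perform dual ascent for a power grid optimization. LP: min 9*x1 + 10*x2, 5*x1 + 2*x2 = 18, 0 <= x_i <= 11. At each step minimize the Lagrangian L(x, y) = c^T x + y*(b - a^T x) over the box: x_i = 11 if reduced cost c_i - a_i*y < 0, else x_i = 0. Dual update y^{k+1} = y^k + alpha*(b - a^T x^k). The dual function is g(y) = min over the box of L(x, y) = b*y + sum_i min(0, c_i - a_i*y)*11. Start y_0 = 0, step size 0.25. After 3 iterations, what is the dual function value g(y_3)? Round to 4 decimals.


Dual ascent for LP: min 9*x1 + 10*x2, 5*x1 + 2*x2 = 18, 0 <= x_i <= 11
Step 1: y^k = 0.0, reduced costs: (9.0, 10.0)
  x^k = (0.0, 0.0), subgradient = b - a^T x = 18.0
  y^{k+1} = 0.0 + 0.25*18.0 = 4.5
Step 2: y^k = 4.5, reduced costs: (-13.5, 1.0)
  x^k = (11.0, 0.0), subgradient = b - a^T x = -37.0
  y^{k+1} = 4.5 + 0.25*-37.0 = -4.75
Step 3: y^k = -4.75, reduced costs: (32.75, 19.5)
  x^k = (0.0, 0.0), subgradient = b - a^T x = 18.0
  y^{k+1} = -4.75 + 0.25*18.0 = -0.25
Dual objective at y_3 = -0.25: reduced costs (10.25, 10.5), box minimizer x = (0.0, 0.0)
g(y_3) = b*y + (c1 - a1*y)*x1 + (c2 - a2*y)*x2 = 18*(-0.25) + 10.25*0.0 + 10.5*0.0 = -4.5 + 0.0 + 0.0 = -4.5


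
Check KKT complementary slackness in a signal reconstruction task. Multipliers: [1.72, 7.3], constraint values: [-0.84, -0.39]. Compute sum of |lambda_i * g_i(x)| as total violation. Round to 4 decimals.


KKT complementary slackness check:
lambda_1 * g_1 = 1.72 * -0.84 = -1.4448
lambda_2 * g_2 = 7.3 * -0.39 = -2.847
Total violation = 1.4448 + 2.847 = 4.2918


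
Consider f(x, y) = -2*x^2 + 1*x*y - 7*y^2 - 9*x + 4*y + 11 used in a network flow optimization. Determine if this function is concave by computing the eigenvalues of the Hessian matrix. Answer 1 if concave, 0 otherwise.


The Hessian of f(x,y) = -2*x^2 + 1*x*y - 7*y^2 - 9*x + 4*y + 11 is:
H = [[-4, 1], [1, -14]]
Trace = -4 - 14 = -18
Determinant = -4*-14 - (1)^2 = 55
Discriminant = (-18)^2 - 4*55 = 104.0
Eigenvalues: lambda_1 = -14.099, lambda_2 = -3.901
The function is concave.

1


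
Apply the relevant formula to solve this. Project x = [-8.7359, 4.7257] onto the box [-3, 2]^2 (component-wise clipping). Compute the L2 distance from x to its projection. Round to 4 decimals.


Project each component onto [-3, 2].
clip(-8.7359) = -3.0, clip(4.7257) = 2.0
Projection = [-3.0, 2.0]
Squared diffs: [32.9005, 7.4294]
Distance = sqrt(40.3299) = 6.3506


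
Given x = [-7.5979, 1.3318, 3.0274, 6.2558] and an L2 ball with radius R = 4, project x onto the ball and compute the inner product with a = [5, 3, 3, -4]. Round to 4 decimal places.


Step 1: Compute ||x|| (intermediates to 6 decimals).
||x|| = sqrt((-7.5979)^2 + 1.3318^2 + 3.0274^2 + 6.2558^2) = 10.382772
Step 2: Project.
Since ||x|| > R, scale = R/||x|| = 4/10.382772 = 0.385254, proj(x) = scale * x
proj(x) = [-2.927121, 0.513081, 1.166318, 2.410072]
Step 3: Dot product.
a^T * proj(x) = 5*(-2.927121) + 3*0.513081 + 3*1.166318 - 4*2.410072 = -19.2377


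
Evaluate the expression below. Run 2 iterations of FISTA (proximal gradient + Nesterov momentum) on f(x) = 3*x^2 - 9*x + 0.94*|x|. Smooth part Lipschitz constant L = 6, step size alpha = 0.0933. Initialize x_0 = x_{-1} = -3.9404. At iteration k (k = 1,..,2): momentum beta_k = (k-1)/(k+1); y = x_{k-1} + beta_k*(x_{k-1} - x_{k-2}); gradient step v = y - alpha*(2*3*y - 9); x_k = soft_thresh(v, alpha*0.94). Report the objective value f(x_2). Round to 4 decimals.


FISTA on f(x) = 3*x^2 - 9*x + 0.94*|x|
L = 6, alpha = 0.0933
Iteration 1: beta = 0.0, y = -3.9404 + 0.0*(-3.9404 + 3.9404) = -3.9404
  grad(y) = -32.6424, v = y - alpha*grad = -0.8949
  prox(v) = soft_thresh(-0.8949, 0.0877) = -0.8072
Iteration 2: beta = 0.3333, y = -0.8072 + 0.3333*(-0.8072 + 3.9404) = 0.2373
  grad(y) = -7.5765, v = y - alpha*grad = 0.9441
  prox(v) = soft_thresh(0.9441, 0.0877) = 0.8564
f(x_2) = 3*0.8564^2 - 9*0.8564 + 0.94*|0.8564| = -4.7024


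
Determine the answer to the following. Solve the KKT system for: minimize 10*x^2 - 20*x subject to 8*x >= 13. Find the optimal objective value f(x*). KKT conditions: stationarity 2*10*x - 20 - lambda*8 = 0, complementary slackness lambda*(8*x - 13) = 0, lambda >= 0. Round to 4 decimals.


Step 1: Try lambda = 0 (constraint inactive).
x_unc = 20/(2*10) = 1.0
Check: 8*1.0 = 8.0 < 13 -- violated!
Step 2: Constraint must be active: 8*x = 13
x* = 13/8 = 1.625
lambda = (2*10*1.625 - 20)/8 = 1.5625
Step 3: Compute optimal value.
f(x*) = 10*1.625^2 - 20*1.625 = -6.0938


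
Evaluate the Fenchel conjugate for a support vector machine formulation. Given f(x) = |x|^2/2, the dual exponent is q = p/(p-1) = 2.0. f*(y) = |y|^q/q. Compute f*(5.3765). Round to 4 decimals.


The conjugate exponent q satisfies 1/p + 1/q = 1.
p = 2, so q = 2/(2 - 1) = 2.0
|y|^q = 5.3765^2.0 = 28.9068
f*(5.3765) = 28.9068 / 2.0 = 14.4534


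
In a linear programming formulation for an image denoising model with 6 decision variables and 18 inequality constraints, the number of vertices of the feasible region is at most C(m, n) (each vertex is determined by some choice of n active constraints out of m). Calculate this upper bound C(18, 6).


Each vertex corresponds to some choice of n active constraints out of m, so the number of vertices is at most C(m, n) = m! / (n!(m-n)!).
m = 18, n = 6
Numerator: 18 * 17 * 16 * 15 * 14 * 13
Denominator: 6! = 720
C(18, 6) = 18564


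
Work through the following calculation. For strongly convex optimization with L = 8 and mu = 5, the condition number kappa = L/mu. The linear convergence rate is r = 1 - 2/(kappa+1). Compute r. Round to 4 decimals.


Step 1: Compute the condition number.
kappa = L/mu = 8/5 = 1.6
Step 2: Compute the convergence rate.
r = 1 - 2/(kappa + 1) = 1 - 2*mu/(L + mu) = (L - mu)/(L + mu) = 3/13 = 0.2308


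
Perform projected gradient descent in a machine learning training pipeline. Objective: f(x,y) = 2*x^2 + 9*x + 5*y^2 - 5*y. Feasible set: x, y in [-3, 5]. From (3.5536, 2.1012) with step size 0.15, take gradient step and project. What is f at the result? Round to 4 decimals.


Step 1: Compute gradient at (3.5536, 2.1012).
grad_x = 2*2*3.5536 + 9 = 23.2144
grad_y = 2*5*2.1012 - 5 = 16.012
Step 2: Gradient step.
x_raw = 3.5536 - 0.15*23.2144 = 0.0714
y_raw = 2.1012 - 0.15*16.012 = -0.3006
Step 3: Project onto [-3, 5].
x_proj = clip(0.0714) = 0.0714
y_proj = clip(-0.3006) = -0.3006
Step 4: Evaluate f.
f(0.0714, -0.3006) = 2.608


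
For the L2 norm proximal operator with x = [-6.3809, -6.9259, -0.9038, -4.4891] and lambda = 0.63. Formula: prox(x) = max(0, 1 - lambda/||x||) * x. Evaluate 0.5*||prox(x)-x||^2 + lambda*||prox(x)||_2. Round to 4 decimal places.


Step 1: Compute ||x||.
||x|| = 10.4715
Step 2: Compute scaling factor.
scale = max(0, 1 - 0.63/10.4715) = 0.9398
Step 3: prox(x) = [-5.997, -6.5092, -0.8494, -4.219]
||prox(x)|| = 9.8415
Step 4: Proximal objective.
0.5*||prox-x||^2 = 0.1985
lambda*||prox|| = 6.2001
Total = 6.3986


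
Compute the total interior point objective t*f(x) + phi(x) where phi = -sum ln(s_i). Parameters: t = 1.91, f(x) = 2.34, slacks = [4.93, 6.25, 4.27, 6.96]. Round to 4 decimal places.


Step 1: Compute log-barrier.
ln values: [1.5953, 1.8326, 1.4516, 1.9402]
phi = -(1.5953 + 1.8326 + 1.4516 + 1.9402) = -6.8197
Step 2: Compute augmented objective.
t*f(x) = 1.91*2.34 = 4.4694
Total = 4.4694 - 6.8197 = -2.3503


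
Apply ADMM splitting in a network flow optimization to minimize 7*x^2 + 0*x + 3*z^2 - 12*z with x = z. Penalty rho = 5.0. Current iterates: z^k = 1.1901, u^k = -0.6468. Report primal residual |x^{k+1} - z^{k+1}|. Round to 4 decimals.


ADMM iteration with rho = 5.0, z^k = 1.1901, u^k = -0.6468
Step 1: x-update.
Minimize 7*x^2 + 0*x + (5.0/2)*(x - 1.1901 - 0.6468)^2
FOC: (2*7 + 5.0)*x = 0 + 5.0*(1.1901 + 0.6468)
x^{k+1} = 0.4834
Step 2: z-update.
Minimize 3*z^2 - 12*z + (5.0/2)*(0.4834 - z - 0.6468)^2
FOC: (2*3 + 5.0)*z = 12 + 5.0*(0.4834 - 0.6468)
z^{k+1} = 1.0166
Step 3: u-update.
u^{k+1} = -0.6468 + 0.4834 - 1.0166 = -1.18
Step 4: Primal residual = |0.4834 - 1.0166| = 0.5332


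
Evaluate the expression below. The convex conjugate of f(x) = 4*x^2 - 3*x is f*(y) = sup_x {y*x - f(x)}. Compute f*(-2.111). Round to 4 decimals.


f*(y) = sup_x {y*x - a*x^2 - b*x} = sup_x {(y-b)*x - a*x^2}
FOC: (y - b) - 2a*x = 0 => x* = (y - b)/(2a)
x* = (-2.111 + 3)/(2*4) = 0.1111
f*(-2.111) = (y-b)^2/(4a) = (-2.111 + 3)^2/(4*4)
= 0.7903/16 = 0.0494
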